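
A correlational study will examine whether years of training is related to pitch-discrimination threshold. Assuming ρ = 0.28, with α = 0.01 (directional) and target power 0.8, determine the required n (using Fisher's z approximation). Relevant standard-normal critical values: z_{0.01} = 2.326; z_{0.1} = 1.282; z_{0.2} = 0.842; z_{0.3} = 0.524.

n = 125

Fisher's z: C = ½·ln((1+r)/(1−r)) = ½·ln(1.7778) = 0.2877.
n = ((z_{α} + z_β)/C)² + 3.
(2.326 + 0.842) / 0.2877 = 3.168 / 0.2877 = 11.011.
n = 11.011² + 3 = 121.25 + 3 = 124.3.
Round up.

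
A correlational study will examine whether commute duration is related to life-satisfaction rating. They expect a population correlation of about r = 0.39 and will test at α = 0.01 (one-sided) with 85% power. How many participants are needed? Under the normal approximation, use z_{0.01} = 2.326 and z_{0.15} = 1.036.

Fisher's z: C = ½·ln((1+r)/(1−r)) = ½·ln(2.2787) = 0.4118.
n = ((z_{α} + z_β)/C)² + 3.
(2.326 + 1.036) / 0.4118 = 3.362 / 0.4118 = 8.164.
n = 8.164² + 3 = 66.65 + 3 = 69.7.
Round up.

n = 70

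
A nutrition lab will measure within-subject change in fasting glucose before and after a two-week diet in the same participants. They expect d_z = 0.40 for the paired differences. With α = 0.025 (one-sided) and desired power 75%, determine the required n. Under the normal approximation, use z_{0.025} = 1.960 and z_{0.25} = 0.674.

For a paired (one-sample on differences) test: n = ((z_{α} + z_β) / d)².
z_{α} + z_β = 1.960 + 0.674 = 2.634.
n = (2.634 / 0.40)² = 6.585² = 43.36.
Round up.

n = 44 pairs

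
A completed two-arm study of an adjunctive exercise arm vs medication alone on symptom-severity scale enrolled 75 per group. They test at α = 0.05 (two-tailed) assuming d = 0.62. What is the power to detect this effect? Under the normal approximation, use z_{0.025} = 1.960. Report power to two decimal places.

For two equal groups, power = Φ(d·√(n/2) − z_{α/2}).
d·√(n/2) = 0.62 × √(75/2) = 0.62 × 6.124 = 3.797.
z_β = 3.797 − 1.960 = 1.837.
Power = Φ(1.837) = 0.967.

power ≈ 0.97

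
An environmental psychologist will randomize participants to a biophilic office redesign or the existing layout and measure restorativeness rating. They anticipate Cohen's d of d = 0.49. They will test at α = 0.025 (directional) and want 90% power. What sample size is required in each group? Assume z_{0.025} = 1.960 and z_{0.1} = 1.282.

n = 88 per group

For two independent groups with equal n: n = 2·((z_{α} + z_β) / d)².
z_{α} + z_β = 1.960 + 1.282 = 3.242.
n = 2 × (3.242 / 0.49)² = 2 × 6.616² = 2 × 43.78 = 87.6.
Round up to the next whole participant.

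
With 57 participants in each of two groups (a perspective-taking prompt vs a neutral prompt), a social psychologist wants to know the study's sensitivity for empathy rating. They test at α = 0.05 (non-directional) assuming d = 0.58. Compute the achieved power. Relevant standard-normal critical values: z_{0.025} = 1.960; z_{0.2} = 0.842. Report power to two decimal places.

For two equal groups, power = Φ(d·√(n/2) − z_{α/2}).
d·√(n/2) = 0.58 × √(57/2) = 0.58 × 5.339 = 3.096.
z_β = 3.096 − 1.960 = 1.136.
Power = Φ(1.136) = 0.872.

power ≈ 0.87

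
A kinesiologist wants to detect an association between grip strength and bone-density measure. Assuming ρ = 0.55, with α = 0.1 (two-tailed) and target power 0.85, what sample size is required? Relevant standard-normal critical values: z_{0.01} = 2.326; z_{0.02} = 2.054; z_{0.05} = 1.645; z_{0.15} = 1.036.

Fisher's z: C = ½·ln((1+r)/(1−r)) = ½·ln(3.4444) = 0.6184.
n = ((z_{α/2} + z_β)/C)² + 3.
(1.645 + 1.036) / 0.6184 = 2.681 / 0.6184 = 4.335.
n = 4.335² + 3 = 18.80 + 3 = 21.8.
Round up.

n = 22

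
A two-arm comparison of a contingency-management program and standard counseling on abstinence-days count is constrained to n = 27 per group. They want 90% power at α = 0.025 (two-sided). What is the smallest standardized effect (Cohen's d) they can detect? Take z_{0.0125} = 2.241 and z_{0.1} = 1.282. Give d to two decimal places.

For two independent groups of n = 27 each: d_min = (z_{α/2} + z_β)·√(2/n).
z-sum = 2.241 + 1.282 = 3.523.
d_min = 3.523 × √(2/27) = 3.523 × 0.2722 = 0.959.

d_min ≈ 0.96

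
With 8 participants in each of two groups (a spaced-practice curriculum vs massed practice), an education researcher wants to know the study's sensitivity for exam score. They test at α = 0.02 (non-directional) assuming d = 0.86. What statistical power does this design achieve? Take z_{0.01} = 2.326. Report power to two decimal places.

For two equal groups, power = Φ(d·√(n/2) − z_{α/2}).
d·√(n/2) = 0.86 × √(8/2) = 0.86 × 2.000 = 1.720.
z_β = 1.720 − 2.326 = -0.606.
Power = Φ(-0.606) = 0.272.

power ≈ 0.27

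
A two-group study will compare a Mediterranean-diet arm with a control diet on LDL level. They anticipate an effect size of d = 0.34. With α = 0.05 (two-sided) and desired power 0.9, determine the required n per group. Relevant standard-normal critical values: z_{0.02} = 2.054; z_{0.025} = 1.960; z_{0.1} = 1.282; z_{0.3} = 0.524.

n = 182 per group

For two independent groups with equal n: n = 2·((z_{α/2} + z_β) / d)².
z_{α/2} + z_β = 1.960 + 1.282 = 3.242.
n = 2 × (3.242 / 0.34)² = 2 × 9.535² = 2 × 90.92 = 181.8.
Round up to the next whole participant.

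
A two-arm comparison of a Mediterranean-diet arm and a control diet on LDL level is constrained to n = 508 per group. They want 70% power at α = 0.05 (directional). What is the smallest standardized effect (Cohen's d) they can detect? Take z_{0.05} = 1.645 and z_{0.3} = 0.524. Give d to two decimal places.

d_min ≈ 0.14

For two independent groups of n = 508 each: d_min = (z_{α} + z_β)·√(2/n).
z-sum = 1.645 + 0.524 = 2.169.
d_min = 2.169 × √(2/508) = 2.169 × 0.0627 = 0.136.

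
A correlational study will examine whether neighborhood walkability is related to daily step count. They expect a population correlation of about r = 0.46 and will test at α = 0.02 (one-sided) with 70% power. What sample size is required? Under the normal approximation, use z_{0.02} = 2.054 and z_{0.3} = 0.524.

Fisher's z: C = ½·ln((1+r)/(1−r)) = ½·ln(2.7037) = 0.4973.
n = ((z_{α} + z_β)/C)² + 3.
(2.054 + 0.524) / 0.4973 = 2.578 / 0.4973 = 5.184.
n = 5.184² + 3 = 26.87 + 3 = 29.9.
Round up.

n = 30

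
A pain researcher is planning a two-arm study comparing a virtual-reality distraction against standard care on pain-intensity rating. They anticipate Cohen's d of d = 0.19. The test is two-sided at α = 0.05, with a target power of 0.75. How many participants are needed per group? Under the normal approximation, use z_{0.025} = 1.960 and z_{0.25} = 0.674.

For two independent groups with equal n: n = 2·((z_{α/2} + z_β) / d)².
z_{α/2} + z_β = 1.960 + 0.674 = 2.634.
n = 2 × (2.634 / 0.19)² = 2 × 13.863² = 2 × 192.19 = 384.4.
Round up to the next whole participant.

n = 385 per group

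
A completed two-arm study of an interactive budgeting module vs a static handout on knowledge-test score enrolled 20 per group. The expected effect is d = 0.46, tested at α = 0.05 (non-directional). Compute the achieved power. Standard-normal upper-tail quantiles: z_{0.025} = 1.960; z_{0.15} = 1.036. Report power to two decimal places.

For two equal groups, power = Φ(d·√(n/2) − z_{α/2}).
d·√(n/2) = 0.46 × √(20/2) = 0.46 × 3.162 = 1.455.
z_β = 1.455 − 1.960 = -0.505.
Power = Φ(-0.505) = 0.307.

power ≈ 0.31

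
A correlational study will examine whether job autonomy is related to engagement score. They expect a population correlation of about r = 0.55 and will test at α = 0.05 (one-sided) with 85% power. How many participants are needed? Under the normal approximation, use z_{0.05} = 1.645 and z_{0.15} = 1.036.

Fisher's z: C = ½·ln((1+r)/(1−r)) = ½·ln(3.4444) = 0.6184.
n = ((z_{α} + z_β)/C)² + 3.
(1.645 + 1.036) / 0.6184 = 2.681 / 0.6184 = 4.335.
n = 4.335² + 3 = 18.80 + 3 = 21.8.
Round up.

n = 22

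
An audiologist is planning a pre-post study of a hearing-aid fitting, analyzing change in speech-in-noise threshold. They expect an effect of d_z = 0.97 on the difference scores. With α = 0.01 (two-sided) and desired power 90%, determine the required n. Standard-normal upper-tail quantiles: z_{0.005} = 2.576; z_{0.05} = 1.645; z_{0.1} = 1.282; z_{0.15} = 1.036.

For a paired (one-sample on differences) test: n = ((z_{α/2} + z_β) / d)².
z_{α/2} + z_β = 2.576 + 1.282 = 3.858.
n = (3.858 / 0.97)² = 3.977² = 15.82.
Round up.

n = 16 pairs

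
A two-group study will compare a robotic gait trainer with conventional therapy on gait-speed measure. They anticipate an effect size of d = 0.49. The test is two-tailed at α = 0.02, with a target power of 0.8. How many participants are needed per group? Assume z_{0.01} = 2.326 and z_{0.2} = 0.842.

n = 84 per group

For two independent groups with equal n: n = 2·((z_{α/2} + z_β) / d)².
z_{α/2} + z_β = 2.326 + 0.842 = 3.168.
n = 2 × (3.168 / 0.49)² = 2 × 6.465² = 2 × 41.80 = 83.6.
Round up to the next whole participant.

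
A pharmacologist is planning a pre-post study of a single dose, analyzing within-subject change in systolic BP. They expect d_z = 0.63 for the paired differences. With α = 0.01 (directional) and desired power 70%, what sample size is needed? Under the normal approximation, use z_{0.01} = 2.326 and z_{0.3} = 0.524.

For a paired (one-sample on differences) test: n = ((z_{α} + z_β) / d)².
z_{α} + z_β = 2.326 + 0.524 = 2.850.
n = (2.850 / 0.63)² = 4.524² = 20.46.
Round up.

n = 21 pairs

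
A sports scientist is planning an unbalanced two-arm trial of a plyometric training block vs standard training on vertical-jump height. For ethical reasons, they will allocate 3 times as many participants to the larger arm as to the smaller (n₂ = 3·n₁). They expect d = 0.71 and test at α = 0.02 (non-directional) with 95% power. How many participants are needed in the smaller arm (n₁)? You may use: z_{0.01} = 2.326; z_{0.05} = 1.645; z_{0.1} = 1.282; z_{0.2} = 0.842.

n₁ = 42

With allocation ratio k = n₂/n₁ = 3, Var(x̄₁−x̄₂) = σ²(1/n₁ + 1/(k·n₁)) = σ²·(k+1)/(k·n₁).
So n₁ = (1 + 1/k)·((z_{α/2} + z_β)/d)² = 1.333 × (3.971/0.71)².
n₁ = 1.333 × 31.28 = 41.7.
Round up: n₁ = 42, giving n₂ = 3 × 42 = 126.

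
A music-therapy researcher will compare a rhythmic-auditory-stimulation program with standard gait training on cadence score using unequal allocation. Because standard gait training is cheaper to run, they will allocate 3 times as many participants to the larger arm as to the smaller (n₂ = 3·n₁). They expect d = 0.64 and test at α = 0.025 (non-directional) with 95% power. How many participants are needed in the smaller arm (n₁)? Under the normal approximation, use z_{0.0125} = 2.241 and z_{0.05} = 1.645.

With allocation ratio k = n₂/n₁ = 3, Var(x̄₁−x̄₂) = σ²(1/n₁ + 1/(k·n₁)) = σ²·(k+1)/(k·n₁).
So n₁ = (1 + 1/k)·((z_{α/2} + z_β)/d)² = 1.333 × (3.886/0.64)².
n₁ = 1.333 × 36.87 = 49.2.
Round up: n₁ = 50, giving n₂ = 3 × 50 = 150.

n₁ = 50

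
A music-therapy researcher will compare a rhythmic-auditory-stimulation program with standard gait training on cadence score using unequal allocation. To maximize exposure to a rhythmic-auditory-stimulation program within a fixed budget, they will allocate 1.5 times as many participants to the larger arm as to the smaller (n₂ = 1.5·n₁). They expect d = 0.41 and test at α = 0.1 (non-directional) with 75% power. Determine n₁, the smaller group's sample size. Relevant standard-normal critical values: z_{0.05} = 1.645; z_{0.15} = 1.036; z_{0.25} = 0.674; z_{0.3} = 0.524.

With allocation ratio k = n₂/n₁ = 1.5, Var(x̄₁−x̄₂) = σ²(1/n₁ + 1/(k·n₁)) = σ²·(k+1)/(k·n₁).
So n₁ = (1 + 1/k)·((z_{α/2} + z_β)/d)² = 1.667 × (2.319/0.41)².
n₁ = 1.667 × 31.99 = 53.3.
Round up: n₁ = 54, giving n₂ = 1.5 × 54 = 81.

n₁ = 54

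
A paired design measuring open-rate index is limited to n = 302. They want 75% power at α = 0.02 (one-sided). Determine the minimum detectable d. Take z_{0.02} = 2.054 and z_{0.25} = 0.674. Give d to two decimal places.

d_min ≈ 0.16

For a single sample (or paired design) of n = 302: d_min = (z_{α} + z_β)/√n.
z-sum = 2.054 + 0.674 = 2.728.
d_min = 2.728 / √302 = 2.728 / 17.378 = 0.157.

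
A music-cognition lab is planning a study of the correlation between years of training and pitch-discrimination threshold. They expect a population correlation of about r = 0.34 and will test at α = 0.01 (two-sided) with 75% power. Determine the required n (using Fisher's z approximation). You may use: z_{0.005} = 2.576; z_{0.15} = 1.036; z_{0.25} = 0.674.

n = 88

Fisher's z: C = ½·ln((1+r)/(1−r)) = ½·ln(2.0303) = 0.3541.
n = ((z_{α/2} + z_β)/C)² + 3.
(2.576 + 0.674) / 0.3541 = 3.250 / 0.3541 = 9.178.
n = 9.178² + 3 = 84.24 + 3 = 87.2.
Round up.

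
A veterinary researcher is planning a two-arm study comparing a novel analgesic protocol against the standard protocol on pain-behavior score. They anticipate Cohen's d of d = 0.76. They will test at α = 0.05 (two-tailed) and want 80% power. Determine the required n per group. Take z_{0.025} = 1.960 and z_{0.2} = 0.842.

For two independent groups with equal n: n = 2·((z_{α/2} + z_β) / d)².
z_{α/2} + z_β = 1.960 + 0.842 = 2.802.
n = 2 × (2.802 / 0.76)² = 2 × 3.687² = 2 × 13.59 = 27.2.
Round up to the next whole participant.

n = 28 per group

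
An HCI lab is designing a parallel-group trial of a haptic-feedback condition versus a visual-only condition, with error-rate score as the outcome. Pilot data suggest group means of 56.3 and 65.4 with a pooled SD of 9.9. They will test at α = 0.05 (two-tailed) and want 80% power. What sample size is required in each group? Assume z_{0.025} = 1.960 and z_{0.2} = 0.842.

n = 19 per group

Cohen's d = |M₁ − M₂| / SD_pooled = |56.3 − 65.4| / 9.9 = 9.1 / 9.9 = 0.919.
For two independent groups with equal n: n = 2·((z_{α/2} + z_β) / d)².
z_{α/2} + z_β = 1.960 + 0.842 = 2.802.
n = 2 × (2.802 / 0.919)² = 2 × 3.049² = 2 × 9.30 = 18.6.
Round up to the next whole participant.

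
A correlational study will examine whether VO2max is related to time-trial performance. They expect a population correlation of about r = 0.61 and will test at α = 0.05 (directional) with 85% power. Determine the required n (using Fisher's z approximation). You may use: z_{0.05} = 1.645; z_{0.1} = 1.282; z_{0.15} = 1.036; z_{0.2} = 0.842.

n = 18

Fisher's z: C = ½·ln((1+r)/(1−r)) = ½·ln(4.1282) = 0.7089.
n = ((z_{α} + z_β)/C)² + 3.
(1.645 + 1.036) / 0.7089 = 2.681 / 0.7089 = 3.782.
n = 3.782² + 3 = 14.30 + 3 = 17.3.
Round up.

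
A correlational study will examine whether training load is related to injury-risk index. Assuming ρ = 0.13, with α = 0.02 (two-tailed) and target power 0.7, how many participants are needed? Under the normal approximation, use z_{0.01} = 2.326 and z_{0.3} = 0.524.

n = 479

Fisher's z: C = ½·ln((1+r)/(1−r)) = ½·ln(1.2989) = 0.1307.
n = ((z_{α/2} + z_β)/C)² + 3.
(2.326 + 0.524) / 0.1307 = 2.850 / 0.1307 = 21.806.
n = 21.806² + 3 = 475.49 + 3 = 478.5.
Round up.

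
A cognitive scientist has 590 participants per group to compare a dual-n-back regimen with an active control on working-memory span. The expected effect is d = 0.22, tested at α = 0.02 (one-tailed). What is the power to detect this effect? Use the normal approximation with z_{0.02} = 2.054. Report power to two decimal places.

For two equal groups, power = Φ(d·√(n/2) − z_{α}).
d·√(n/2) = 0.22 × √(590/2) = 0.22 × 17.176 = 3.779.
z_β = 3.779 − 2.054 = 1.725.
Power = Φ(1.725) = 0.958.

power ≈ 0.96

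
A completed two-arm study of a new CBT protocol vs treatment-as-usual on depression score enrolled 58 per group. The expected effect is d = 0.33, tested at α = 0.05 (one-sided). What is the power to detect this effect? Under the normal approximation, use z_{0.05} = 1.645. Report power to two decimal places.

For two equal groups, power = Φ(d·√(n/2) − z_{α}).
d·√(n/2) = 0.33 × √(58/2) = 0.33 × 5.385 = 1.777.
z_β = 1.777 − 1.645 = 0.132.
Power = Φ(0.132) = 0.553.

power ≈ 0.55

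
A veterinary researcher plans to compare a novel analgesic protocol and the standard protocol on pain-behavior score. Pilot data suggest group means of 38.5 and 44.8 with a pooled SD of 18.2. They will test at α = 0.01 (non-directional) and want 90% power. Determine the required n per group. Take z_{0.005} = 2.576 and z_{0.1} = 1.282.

n = 249 per group

Cohen's d = |M₁ − M₂| / SD_pooled = |38.5 − 44.8| / 18.2 = 6.3 / 18.2 = 0.346.
For two independent groups with equal n: n = 2·((z_{α/2} + z_β) / d)².
z_{α/2} + z_β = 2.576 + 1.282 = 3.858.
n = 2 × (3.858 / 0.346)² = 2 × 11.150² = 2 × 124.33 = 248.7.
Round up to the next whole participant.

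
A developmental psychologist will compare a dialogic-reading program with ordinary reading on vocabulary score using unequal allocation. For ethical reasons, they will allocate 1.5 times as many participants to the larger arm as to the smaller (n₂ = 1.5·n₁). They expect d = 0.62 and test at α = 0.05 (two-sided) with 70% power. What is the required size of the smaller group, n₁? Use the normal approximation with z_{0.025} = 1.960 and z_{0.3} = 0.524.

n₁ = 27

With allocation ratio k = n₂/n₁ = 1.5, Var(x̄₁−x̄₂) = σ²(1/n₁ + 1/(k·n₁)) = σ²·(k+1)/(k·n₁).
So n₁ = (1 + 1/k)·((z_{α/2} + z_β)/d)² = 1.667 × (2.484/0.62)².
n₁ = 1.667 × 16.05 = 26.8.
Round up: n₁ = 27, giving n₂ = ⌈1.5 × 27⌉ = ⌈40.5⌉ = 41.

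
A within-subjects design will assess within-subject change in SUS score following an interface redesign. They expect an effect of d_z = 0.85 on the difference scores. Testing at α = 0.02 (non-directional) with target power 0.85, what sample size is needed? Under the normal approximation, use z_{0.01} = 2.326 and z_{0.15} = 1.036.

n = 16 pairs

For a paired (one-sample on differences) test: n = ((z_{α/2} + z_β) / d)².
z_{α/2} + z_β = 2.326 + 1.036 = 3.362.
n = (3.362 / 0.85)² = 3.955² = 15.64.
Round up.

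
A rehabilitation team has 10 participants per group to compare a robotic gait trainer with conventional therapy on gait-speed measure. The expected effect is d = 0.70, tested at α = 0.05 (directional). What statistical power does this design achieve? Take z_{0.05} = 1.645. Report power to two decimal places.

For two equal groups, power = Φ(d·√(n/2) − z_{α}).
d·√(n/2) = 0.70 × √(10/2) = 0.70 × 2.236 = 1.565.
z_β = 1.565 − 1.645 = -0.080.
Power = Φ(-0.080) = 0.468.

power ≈ 0.47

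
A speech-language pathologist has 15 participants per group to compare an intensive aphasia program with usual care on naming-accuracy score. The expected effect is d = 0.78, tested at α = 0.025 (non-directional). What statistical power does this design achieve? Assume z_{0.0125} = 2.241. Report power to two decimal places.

power ≈ 0.46

For two equal groups, power = Φ(d·√(n/2) − z_{α/2}).
d·√(n/2) = 0.78 × √(15/2) = 0.78 × 2.739 = 2.136.
z_β = 2.136 − 2.241 = -0.105.
Power = Φ(-0.105) = 0.458.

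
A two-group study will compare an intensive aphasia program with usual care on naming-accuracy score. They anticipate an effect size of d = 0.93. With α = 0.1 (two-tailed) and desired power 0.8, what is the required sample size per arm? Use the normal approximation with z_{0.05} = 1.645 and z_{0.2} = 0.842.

n = 15 per group

For two independent groups with equal n: n = 2·((z_{α/2} + z_β) / d)².
z_{α/2} + z_β = 1.645 + 0.842 = 2.487.
n = 2 × (2.487 / 0.93)² = 2 × 2.674² = 2 × 7.15 = 14.3.
Round up to the next whole participant.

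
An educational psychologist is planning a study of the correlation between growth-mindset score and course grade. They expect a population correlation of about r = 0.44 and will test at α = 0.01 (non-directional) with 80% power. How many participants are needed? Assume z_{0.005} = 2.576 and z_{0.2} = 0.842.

n = 56

Fisher's z: C = ½·ln((1+r)/(1−r)) = ½·ln(2.5714) = 0.4722.
n = ((z_{α/2} + z_β)/C)² + 3.
(2.576 + 0.842) / 0.4722 = 3.418 / 0.4722 = 7.238.
n = 7.238² + 3 = 52.40 + 3 = 55.4.
Round up.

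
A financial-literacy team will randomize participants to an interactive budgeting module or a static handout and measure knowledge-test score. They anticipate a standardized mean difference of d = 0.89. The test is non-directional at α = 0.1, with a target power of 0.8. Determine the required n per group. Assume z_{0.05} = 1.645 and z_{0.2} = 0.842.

n = 16 per group

For two independent groups with equal n: n = 2·((z_{α/2} + z_β) / d)².
z_{α/2} + z_β = 1.645 + 0.842 = 2.487.
n = 2 × (2.487 / 0.89)² = 2 × 2.794² = 2 × 7.81 = 15.6.
Round up to the next whole participant.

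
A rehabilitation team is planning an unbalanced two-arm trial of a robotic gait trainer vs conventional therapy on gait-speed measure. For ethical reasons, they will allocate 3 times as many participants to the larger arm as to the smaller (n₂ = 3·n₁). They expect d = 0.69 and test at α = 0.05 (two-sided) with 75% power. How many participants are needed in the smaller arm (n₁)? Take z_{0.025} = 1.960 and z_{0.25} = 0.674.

n₁ = 20

With allocation ratio k = n₂/n₁ = 3, Var(x̄₁−x̄₂) = σ²(1/n₁ + 1/(k·n₁)) = σ²·(k+1)/(k·n₁).
So n₁ = (1 + 1/k)·((z_{α/2} + z_β)/d)² = 1.333 × (2.634/0.69)².
n₁ = 1.333 × 14.57 = 19.4.
Round up: n₁ = 20, giving n₂ = 3 × 20 = 60.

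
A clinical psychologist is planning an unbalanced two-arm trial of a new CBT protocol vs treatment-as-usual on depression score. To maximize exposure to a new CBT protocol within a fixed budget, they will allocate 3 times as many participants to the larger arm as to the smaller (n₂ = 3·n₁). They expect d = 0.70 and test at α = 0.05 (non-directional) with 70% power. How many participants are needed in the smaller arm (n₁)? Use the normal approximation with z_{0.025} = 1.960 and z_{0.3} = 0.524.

n₁ = 17

With allocation ratio k = n₂/n₁ = 3, Var(x̄₁−x̄₂) = σ²(1/n₁ + 1/(k·n₁)) = σ²·(k+1)/(k·n₁).
So n₁ = (1 + 1/k)·((z_{α/2} + z_β)/d)² = 1.333 × (2.484/0.70)².
n₁ = 1.333 × 12.59 = 16.8.
Round up: n₁ = 17, giving n₂ = 3 × 17 = 51.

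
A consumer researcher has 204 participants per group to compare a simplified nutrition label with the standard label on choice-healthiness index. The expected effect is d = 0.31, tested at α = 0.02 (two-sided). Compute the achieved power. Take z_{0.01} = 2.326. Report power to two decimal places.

power ≈ 0.79

For two equal groups, power = Φ(d·√(n/2) − z_{α/2}).
d·√(n/2) = 0.31 × √(204/2) = 0.31 × 10.100 = 3.131.
z_β = 3.131 − 2.326 = 0.805.
Power = Φ(0.805) = 0.790.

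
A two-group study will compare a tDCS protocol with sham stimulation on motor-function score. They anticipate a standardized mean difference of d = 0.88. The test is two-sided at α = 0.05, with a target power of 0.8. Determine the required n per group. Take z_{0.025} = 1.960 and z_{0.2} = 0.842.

For two independent groups with equal n: n = 2·((z_{α/2} + z_β) / d)².
z_{α/2} + z_β = 1.960 + 0.842 = 2.802.
n = 2 × (2.802 / 0.88)² = 2 × 3.184² = 2 × 10.14 = 20.3.
Round up to the next whole participant.

n = 21 per group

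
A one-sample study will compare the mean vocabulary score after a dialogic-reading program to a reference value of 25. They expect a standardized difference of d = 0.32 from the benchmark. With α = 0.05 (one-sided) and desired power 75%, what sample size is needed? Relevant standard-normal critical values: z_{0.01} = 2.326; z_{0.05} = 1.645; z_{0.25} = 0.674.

For a one-sample test: n = ((z_{α} + z_β) / d)².
z_{α} + z_β = 1.645 + 0.674 = 2.319.
n = (2.319 / 0.32)² = 7.247² = 52.52.
Round up.

n = 53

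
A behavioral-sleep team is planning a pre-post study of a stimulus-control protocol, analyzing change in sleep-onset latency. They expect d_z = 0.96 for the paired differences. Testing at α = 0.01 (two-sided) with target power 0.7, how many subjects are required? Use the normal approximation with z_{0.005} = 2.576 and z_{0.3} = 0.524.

n = 11 pairs

For a paired (one-sample on differences) test: n = ((z_{α/2} + z_β) / d)².
z_{α/2} + z_β = 2.576 + 0.524 = 3.100.
n = (3.100 / 0.96)² = 3.229² = 10.43.
Round up.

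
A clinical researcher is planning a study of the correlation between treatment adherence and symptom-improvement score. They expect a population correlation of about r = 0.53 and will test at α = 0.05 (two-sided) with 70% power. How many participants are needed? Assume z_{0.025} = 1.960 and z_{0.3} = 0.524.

n = 21

Fisher's z: C = ½·ln((1+r)/(1−r)) = ½·ln(3.2553) = 0.5901.
n = ((z_{α/2} + z_β)/C)² + 3.
(1.960 + 0.524) / 0.5901 = 2.484 / 0.5901 = 4.209.
n = 4.209² + 3 = 17.72 + 3 = 20.7.
Round up.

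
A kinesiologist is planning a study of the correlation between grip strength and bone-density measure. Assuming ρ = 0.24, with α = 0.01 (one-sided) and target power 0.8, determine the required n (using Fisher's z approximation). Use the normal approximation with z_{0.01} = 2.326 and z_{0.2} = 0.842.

Fisher's z: C = ½·ln((1+r)/(1−r)) = ½·ln(1.6316) = 0.2448.
n = ((z_{α} + z_β)/C)² + 3.
(2.326 + 0.842) / 0.2448 = 3.168 / 0.2448 = 12.941.
n = 12.941² + 3 = 167.47 + 3 = 170.5.
Round up.

n = 171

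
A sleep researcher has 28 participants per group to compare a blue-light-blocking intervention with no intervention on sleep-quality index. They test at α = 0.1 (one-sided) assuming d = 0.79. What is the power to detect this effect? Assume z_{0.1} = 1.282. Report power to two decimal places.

For two equal groups, power = Φ(d·√(n/2) − z_{α}).
d·√(n/2) = 0.79 × √(28/2) = 0.79 × 3.742 = 2.956.
z_β = 2.956 − 1.282 = 1.674.
Power = Φ(1.674) = 0.953.

power ≈ 0.95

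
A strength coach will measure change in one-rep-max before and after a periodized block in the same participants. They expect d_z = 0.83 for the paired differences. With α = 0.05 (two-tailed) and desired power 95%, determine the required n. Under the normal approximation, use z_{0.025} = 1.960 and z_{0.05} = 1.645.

For a paired (one-sample on differences) test: n = ((z_{α/2} + z_β) / d)².
z_{α/2} + z_β = 1.960 + 1.645 = 3.605.
n = (3.605 / 0.83)² = 4.343² = 18.86.
Round up.

n = 19 pairs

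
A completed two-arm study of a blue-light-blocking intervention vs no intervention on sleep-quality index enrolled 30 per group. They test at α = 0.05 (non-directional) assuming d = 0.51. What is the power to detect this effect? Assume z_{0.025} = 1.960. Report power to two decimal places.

For two equal groups, power = Φ(d·√(n/2) − z_{α/2}).
d·√(n/2) = 0.51 × √(30/2) = 0.51 × 3.873 = 1.975.
z_β = 1.975 − 1.960 = 0.015.
Power = Φ(0.015) = 0.506.

power ≈ 0.51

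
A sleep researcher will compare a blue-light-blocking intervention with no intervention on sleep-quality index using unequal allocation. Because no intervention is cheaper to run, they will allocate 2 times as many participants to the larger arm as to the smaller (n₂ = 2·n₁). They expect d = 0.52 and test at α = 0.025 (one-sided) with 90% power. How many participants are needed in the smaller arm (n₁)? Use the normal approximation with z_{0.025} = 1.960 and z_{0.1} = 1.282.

n₁ = 59

With allocation ratio k = n₂/n₁ = 2, Var(x̄₁−x̄₂) = σ²(1/n₁ + 1/(k·n₁)) = σ²·(k+1)/(k·n₁).
So n₁ = (1 + 1/k)·((z_{α} + z_β)/d)² = 1.500 × (3.242/0.52)².
n₁ = 1.500 × 38.87 = 58.3.
Round up: n₁ = 59, giving n₂ = 2 × 59 = 118.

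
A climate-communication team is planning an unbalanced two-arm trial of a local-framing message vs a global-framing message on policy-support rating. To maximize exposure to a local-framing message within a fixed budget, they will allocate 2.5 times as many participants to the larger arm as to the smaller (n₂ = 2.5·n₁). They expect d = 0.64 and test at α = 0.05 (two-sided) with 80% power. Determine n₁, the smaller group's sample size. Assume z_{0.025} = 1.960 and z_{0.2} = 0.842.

n₁ = 27

With allocation ratio k = n₂/n₁ = 2.5, Var(x̄₁−x̄₂) = σ²(1/n₁ + 1/(k·n₁)) = σ²·(k+1)/(k·n₁).
So n₁ = (1 + 1/k)·((z_{α/2} + z_β)/d)² = 1.400 × (2.802/0.64)².
n₁ = 1.400 × 19.17 = 26.8.
Round up: n₁ = 27, giving n₂ = ⌈2.5 × 27⌉ = ⌈67.5⌉ = 68.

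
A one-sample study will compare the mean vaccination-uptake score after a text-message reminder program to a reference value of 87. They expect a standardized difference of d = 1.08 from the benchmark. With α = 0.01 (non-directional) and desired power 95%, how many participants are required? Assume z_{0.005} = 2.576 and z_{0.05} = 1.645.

n = 16

For a one-sample test: n = ((z_{α/2} + z_β) / d)².
z_{α/2} + z_β = 2.576 + 1.645 = 4.221.
n = (4.221 / 1.08)² = 3.908² = 15.28.
Round up.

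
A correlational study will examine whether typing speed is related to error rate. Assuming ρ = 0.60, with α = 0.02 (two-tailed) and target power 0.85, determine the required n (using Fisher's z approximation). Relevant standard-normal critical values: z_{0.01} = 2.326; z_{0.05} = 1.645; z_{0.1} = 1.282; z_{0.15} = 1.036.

n = 27

Fisher's z: C = ½·ln((1+r)/(1−r)) = ½·ln(4.0000) = 0.6931.
n = ((z_{α/2} + z_β)/C)² + 3.
(2.326 + 1.036) / 0.6931 = 3.362 / 0.6931 = 4.851.
n = 4.851² + 3 = 23.53 + 3 = 26.5.
Round up.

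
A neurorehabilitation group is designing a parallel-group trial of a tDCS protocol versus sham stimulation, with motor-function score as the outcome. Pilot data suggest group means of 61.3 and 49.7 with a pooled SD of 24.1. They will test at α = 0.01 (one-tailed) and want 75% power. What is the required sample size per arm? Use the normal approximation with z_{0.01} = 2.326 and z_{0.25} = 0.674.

Cohen's d = |M₁ − M₂| / SD_pooled = |61.3 − 49.7| / 24.1 = 11.6 / 24.1 = 0.481.
For two independent groups with equal n: n = 2·((z_{α} + z_β) / d)².
z_{α} + z_β = 2.326 + 0.674 = 3.000.
n = 2 × (3.000 / 0.481)² = 2 × 6.237² = 2 × 38.90 = 77.8.
Round up to the next whole participant.

n = 78 per group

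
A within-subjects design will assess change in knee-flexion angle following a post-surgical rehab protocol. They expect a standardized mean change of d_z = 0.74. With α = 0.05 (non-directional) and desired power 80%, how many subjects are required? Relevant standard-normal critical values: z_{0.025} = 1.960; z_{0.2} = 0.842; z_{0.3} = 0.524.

n = 15 pairs

For a paired (one-sample on differences) test: n = ((z_{α/2} + z_β) / d)².
z_{α/2} + z_β = 1.960 + 0.842 = 2.802.
n = (2.802 / 0.74)² = 3.786² = 14.34.
Round up.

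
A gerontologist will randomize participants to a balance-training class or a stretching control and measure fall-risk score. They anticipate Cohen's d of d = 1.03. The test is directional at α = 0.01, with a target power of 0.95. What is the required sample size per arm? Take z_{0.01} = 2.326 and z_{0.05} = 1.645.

For two independent groups with equal n: n = 2·((z_{α} + z_β) / d)².
z_{α} + z_β = 2.326 + 1.645 = 3.971.
n = 2 × (3.971 / 1.03)² = 2 × 3.855² = 2 × 14.86 = 29.7.
Round up to the next whole participant.

n = 30 per group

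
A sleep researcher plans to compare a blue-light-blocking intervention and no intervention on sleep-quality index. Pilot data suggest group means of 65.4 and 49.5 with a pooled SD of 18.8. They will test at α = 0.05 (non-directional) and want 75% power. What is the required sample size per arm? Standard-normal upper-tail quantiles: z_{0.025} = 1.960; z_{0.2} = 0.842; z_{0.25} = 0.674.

n = 20 per group

Cohen's d = |M₁ − M₂| / SD_pooled = |65.4 − 49.5| / 18.8 = 15.9 / 18.8 = 0.846.
For two independent groups with equal n: n = 2·((z_{α/2} + z_β) / d)².
z_{α/2} + z_β = 1.960 + 0.674 = 2.634.
n = 2 × (2.634 / 0.846)² = 2 × 3.113² = 2 × 9.69 = 19.4.
Round up to the next whole participant.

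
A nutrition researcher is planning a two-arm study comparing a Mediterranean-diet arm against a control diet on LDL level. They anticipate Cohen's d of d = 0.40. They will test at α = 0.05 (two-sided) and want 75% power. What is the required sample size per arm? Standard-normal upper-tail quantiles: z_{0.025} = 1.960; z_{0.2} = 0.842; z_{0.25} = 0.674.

n = 87 per group

For two independent groups with equal n: n = 2·((z_{α/2} + z_β) / d)².
z_{α/2} + z_β = 1.960 + 0.674 = 2.634.
n = 2 × (2.634 / 0.40)² = 2 × 6.585² = 2 × 43.36 = 86.7.
Round up to the next whole participant.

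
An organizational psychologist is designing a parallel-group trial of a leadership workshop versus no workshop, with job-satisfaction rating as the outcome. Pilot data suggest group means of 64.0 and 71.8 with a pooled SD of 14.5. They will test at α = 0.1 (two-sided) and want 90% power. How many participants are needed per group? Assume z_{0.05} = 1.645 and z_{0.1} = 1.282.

n = 60 per group

Cohen's d = |M₁ − M₂| / SD_pooled = |64.0 − 71.8| / 14.5 = 7.8 / 14.5 = 0.538.
For two independent groups with equal n: n = 2·((z_{α/2} + z_β) / d)².
z_{α/2} + z_β = 1.645 + 1.282 = 2.927.
n = 2 × (2.927 / 0.538)² = 2 × 5.441² = 2 × 29.60 = 59.2.
Round up to the next whole participant.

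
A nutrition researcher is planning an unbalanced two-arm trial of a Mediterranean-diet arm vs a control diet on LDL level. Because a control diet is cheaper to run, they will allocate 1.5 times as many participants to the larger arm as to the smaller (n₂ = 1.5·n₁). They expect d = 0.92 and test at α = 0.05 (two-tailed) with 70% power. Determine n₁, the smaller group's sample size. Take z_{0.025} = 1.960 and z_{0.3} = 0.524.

n₁ = 13

With allocation ratio k = n₂/n₁ = 1.5, Var(x̄₁−x̄₂) = σ²(1/n₁ + 1/(k·n₁)) = σ²·(k+1)/(k·n₁).
So n₁ = (1 + 1/k)·((z_{α/2} + z_β)/d)² = 1.667 × (2.484/0.92)².
n₁ = 1.667 × 7.29 = 12.1.
Round up: n₁ = 13, giving n₂ = ⌈1.5 × 13⌉ = ⌈19.5⌉ = 20.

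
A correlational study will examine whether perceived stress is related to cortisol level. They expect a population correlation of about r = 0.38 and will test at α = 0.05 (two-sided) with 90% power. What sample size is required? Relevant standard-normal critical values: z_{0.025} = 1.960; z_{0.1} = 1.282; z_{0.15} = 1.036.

n = 69

Fisher's z: C = ½·ln((1+r)/(1−r)) = ½·ln(2.2258) = 0.4001.
n = ((z_{α/2} + z_β)/C)² + 3.
(1.960 + 1.282) / 0.4001 = 3.242 / 0.4001 = 8.103.
n = 8.103² + 3 = 65.66 + 3 = 68.7.
Round up.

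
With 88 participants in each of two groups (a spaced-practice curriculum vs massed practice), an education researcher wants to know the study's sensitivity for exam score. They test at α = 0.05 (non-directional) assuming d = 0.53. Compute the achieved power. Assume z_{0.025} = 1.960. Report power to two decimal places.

For two equal groups, power = Φ(d·√(n/2) − z_{α/2}).
d·√(n/2) = 0.53 × √(88/2) = 0.53 × 6.633 = 3.516.
z_β = 3.516 − 1.960 = 1.556.
Power = Φ(1.556) = 0.940.

power ≈ 0.94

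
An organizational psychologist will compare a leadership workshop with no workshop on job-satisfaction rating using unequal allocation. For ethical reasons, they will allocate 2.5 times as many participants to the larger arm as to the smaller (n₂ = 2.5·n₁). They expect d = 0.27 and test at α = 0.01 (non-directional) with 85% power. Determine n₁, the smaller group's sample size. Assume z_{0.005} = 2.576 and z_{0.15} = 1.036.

n₁ = 251

With allocation ratio k = n₂/n₁ = 2.5, Var(x̄₁−x̄₂) = σ²(1/n₁ + 1/(k·n₁)) = σ²·(k+1)/(k·n₁).
So n₁ = (1 + 1/k)·((z_{α/2} + z_β)/d)² = 1.400 × (3.612/0.27)².
n₁ = 1.400 × 178.96 = 250.6.
Round up: n₁ = 251, giving n₂ = ⌈2.5 × 251⌉ = ⌈627.5⌉ = 628.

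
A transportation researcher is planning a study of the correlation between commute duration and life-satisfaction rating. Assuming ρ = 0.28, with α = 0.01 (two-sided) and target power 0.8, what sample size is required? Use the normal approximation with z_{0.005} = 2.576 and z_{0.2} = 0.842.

Fisher's z: C = ½·ln((1+r)/(1−r)) = ½·ln(1.7778) = 0.2877.
n = ((z_{α/2} + z_β)/C)² + 3.
(2.576 + 0.842) / 0.2877 = 3.418 / 0.2877 = 11.880.
n = 11.880² + 3 = 141.14 + 3 = 144.1.
Round up.

n = 145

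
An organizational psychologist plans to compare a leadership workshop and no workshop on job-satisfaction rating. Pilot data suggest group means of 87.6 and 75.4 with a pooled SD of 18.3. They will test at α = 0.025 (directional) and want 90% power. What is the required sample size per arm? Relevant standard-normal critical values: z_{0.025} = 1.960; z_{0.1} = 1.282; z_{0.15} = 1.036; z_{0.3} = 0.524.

Cohen's d = |M₁ − M₂| / SD_pooled = |87.6 − 75.4| / 18.3 = 12.2 / 18.3 = 0.667.
For two independent groups with equal n: n = 2·((z_{α} + z_β) / d)².
z_{α} + z_β = 1.960 + 1.282 = 3.242.
n = 2 × (3.242 / 0.667)² = 2 × 4.861² = 2 × 23.63 = 47.3.
Round up to the next whole participant.

n = 48 per group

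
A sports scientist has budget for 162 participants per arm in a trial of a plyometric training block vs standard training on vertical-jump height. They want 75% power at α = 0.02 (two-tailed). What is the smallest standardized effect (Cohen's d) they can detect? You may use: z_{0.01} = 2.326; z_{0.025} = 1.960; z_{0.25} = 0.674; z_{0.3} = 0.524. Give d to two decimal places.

d_min ≈ 0.33

For two independent groups of n = 162 each: d_min = (z_{α/2} + z_β)·√(2/n).
z-sum = 2.326 + 0.674 = 3.000.
d_min = 3.000 × √(2/162) = 3.000 × 0.1111 = 0.333.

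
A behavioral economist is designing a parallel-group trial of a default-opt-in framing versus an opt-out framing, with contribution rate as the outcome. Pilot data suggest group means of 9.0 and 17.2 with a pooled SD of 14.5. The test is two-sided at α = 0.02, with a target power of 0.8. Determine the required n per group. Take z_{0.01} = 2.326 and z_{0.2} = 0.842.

n = 63 per group

Cohen's d = |M₁ − M₂| / SD_pooled = |9.0 − 17.2| / 14.5 = 8.2 / 14.5 = 0.566.
For two independent groups with equal n: n = 2·((z_{α/2} + z_β) / d)².
z_{α/2} + z_β = 2.326 + 0.842 = 3.168.
n = 2 × (3.168 / 0.566)² = 2 × 5.597² = 2 × 31.33 = 62.7.
Round up to the next whole participant.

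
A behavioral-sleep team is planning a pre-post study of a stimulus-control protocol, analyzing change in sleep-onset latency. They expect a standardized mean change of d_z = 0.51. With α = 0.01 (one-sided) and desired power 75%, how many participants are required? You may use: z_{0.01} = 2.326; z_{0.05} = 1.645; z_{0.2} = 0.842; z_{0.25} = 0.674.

n = 35 pairs

For a paired (one-sample on differences) test: n = ((z_{α} + z_β) / d)².
z_{α} + z_β = 2.326 + 0.674 = 3.000.
n = (3.000 / 0.51)² = 5.882² = 34.60.
Round up.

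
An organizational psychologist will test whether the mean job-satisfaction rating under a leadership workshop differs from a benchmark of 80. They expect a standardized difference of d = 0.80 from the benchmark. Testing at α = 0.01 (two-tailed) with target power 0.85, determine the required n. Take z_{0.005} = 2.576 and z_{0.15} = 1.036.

n = 21

For a one-sample test: n = ((z_{α/2} + z_β) / d)².
z_{α/2} + z_β = 2.576 + 1.036 = 3.612.
n = (3.612 / 0.80)² = 4.515² = 20.39.
Round up.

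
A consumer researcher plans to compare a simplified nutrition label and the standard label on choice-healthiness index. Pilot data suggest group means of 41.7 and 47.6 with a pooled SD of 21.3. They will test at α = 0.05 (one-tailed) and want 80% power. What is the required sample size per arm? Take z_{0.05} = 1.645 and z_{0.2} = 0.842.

Cohen's d = |M₁ − M₂| / SD_pooled = |41.7 − 47.6| / 21.3 = 5.9 / 21.3 = 0.277.
For two independent groups with equal n: n = 2·((z_{α} + z_β) / d)².
z_{α} + z_β = 1.645 + 0.842 = 2.487.
n = 2 × (2.487 / 0.277)² = 2 × 8.978² = 2 × 80.61 = 161.2.
Round up to the next whole participant.

n = 162 per group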